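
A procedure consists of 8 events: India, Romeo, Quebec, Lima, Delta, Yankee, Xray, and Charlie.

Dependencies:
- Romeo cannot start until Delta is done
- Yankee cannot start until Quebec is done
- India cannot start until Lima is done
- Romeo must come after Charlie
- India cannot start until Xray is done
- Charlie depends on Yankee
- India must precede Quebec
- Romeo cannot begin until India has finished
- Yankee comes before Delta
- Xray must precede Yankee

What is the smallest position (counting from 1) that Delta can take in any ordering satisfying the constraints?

6

The events that are forced before Delta, directly or transitively, are India, Quebec, Lima, Yankee, Xray. That's 5 events.
So at minimum 5 events come before Delta, putting Delta no earlier than position 6. That position is achievable by scheduling exactly those predecessors first.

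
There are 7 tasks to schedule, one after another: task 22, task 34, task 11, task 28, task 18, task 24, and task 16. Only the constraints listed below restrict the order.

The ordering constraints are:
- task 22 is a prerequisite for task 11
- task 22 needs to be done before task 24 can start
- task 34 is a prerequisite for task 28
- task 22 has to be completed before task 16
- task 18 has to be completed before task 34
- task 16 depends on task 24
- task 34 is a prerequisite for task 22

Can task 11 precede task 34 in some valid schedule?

Following task 34 → task 22 → task 11, task 34 must precede task 11 in every valid ordering.
Hence task 11 can never be scheduled before task 34.

No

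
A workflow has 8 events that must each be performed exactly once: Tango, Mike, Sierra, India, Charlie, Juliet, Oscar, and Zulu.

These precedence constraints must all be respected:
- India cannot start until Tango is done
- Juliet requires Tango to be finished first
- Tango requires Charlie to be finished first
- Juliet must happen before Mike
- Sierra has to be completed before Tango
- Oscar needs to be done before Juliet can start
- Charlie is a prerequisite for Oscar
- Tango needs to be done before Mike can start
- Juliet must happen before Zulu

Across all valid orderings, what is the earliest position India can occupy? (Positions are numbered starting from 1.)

4

Every event that must precede India has to come before it. Tracing all chains that end at India, those events are: Tango, Sierra, Charlie — 3 in total.
So at minimum 3 events come before India, putting India no earlier than position 4. That position is achievable by scheduling exactly those predecessors first.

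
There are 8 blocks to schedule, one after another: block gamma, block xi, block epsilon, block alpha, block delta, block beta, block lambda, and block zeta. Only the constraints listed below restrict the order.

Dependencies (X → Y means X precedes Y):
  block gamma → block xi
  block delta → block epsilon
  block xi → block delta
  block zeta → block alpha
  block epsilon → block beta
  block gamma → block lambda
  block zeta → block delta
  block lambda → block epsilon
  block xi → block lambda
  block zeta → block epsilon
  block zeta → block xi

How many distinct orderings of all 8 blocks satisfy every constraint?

2 blocks have no prerequisites (block gamma, block zeta), so any of them could come first.
Enumerating by repeatedly choosing an available block (one whose prerequisites are all placed) gives 26 distinct complete orderings.

26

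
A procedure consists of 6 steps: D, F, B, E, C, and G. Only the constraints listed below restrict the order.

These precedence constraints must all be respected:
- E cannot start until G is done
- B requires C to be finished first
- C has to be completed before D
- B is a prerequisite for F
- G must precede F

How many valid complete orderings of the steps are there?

2 steps have no prerequisites (C, G), so any of them could come first.
Systematically extending each partial ordering one step at a time and counting, there are 40 complete orderings.

40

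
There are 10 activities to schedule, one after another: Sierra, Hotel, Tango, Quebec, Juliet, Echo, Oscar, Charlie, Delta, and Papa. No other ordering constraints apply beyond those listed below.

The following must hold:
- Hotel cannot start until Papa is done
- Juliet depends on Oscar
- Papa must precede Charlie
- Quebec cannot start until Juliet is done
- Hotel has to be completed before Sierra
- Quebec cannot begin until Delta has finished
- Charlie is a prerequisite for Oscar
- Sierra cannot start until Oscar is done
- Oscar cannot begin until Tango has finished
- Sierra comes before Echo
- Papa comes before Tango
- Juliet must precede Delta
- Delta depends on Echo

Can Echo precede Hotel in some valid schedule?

No

Following Hotel → Sierra → Echo, Hotel must precede Echo in every valid ordering.
So no valid ordering can have Echo before Hotel.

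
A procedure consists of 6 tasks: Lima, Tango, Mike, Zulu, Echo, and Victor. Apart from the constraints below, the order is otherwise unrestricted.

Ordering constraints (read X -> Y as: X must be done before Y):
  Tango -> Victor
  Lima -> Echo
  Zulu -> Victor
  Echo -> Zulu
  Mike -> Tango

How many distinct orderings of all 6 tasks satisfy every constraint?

10

The tasks with no prerequisites are Lima, Mike; any of them can be placed first.
Counting all ways to extend the partial order to a total order gives 10.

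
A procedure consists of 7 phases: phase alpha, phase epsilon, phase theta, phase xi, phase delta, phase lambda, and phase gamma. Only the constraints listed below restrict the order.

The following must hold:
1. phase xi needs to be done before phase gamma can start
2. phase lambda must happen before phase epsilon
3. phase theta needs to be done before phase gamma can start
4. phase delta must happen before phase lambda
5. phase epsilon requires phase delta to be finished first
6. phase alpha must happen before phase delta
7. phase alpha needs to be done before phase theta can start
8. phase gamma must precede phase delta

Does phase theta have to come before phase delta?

Yes

Following the dependencies: phase theta → phase gamma → phase delta.
Hence phase theta necessarily comes before phase delta.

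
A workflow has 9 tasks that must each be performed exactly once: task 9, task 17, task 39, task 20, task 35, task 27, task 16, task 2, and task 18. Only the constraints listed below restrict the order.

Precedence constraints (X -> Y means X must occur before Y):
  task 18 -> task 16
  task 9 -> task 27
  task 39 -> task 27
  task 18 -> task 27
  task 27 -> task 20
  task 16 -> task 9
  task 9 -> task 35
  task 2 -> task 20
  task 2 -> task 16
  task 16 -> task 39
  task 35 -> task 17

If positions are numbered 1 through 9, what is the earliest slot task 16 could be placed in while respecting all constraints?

3

Every task that must precede task 16 has to come before it. Tracing all chains that end at task 16, those tasks are: task 2, task 18 — 2 in total.
So at minimum 2 tasks come before task 16, putting task 16 no earlier than position 3. That position is achievable by scheduling exactly those predecessors first.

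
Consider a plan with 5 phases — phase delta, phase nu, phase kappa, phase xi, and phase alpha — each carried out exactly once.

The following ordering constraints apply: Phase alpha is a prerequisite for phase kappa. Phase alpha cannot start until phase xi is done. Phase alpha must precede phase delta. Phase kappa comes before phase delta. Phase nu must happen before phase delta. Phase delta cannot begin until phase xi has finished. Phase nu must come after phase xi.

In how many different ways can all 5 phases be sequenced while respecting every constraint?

Only phase xi has no prerequisites, so it must go first.
Systematically extending each partial ordering one phase at a time and counting, there are 3 complete orderings.

3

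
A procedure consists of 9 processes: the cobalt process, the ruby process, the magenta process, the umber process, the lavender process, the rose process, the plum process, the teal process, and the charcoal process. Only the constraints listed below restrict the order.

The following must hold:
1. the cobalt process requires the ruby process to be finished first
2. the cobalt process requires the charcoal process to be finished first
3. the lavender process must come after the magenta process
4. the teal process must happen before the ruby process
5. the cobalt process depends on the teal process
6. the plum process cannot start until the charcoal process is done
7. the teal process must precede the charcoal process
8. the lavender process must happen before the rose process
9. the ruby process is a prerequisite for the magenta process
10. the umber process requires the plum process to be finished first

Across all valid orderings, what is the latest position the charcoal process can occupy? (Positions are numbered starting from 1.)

6

The processes that are forced after the charcoal process, directly or by a chain of constraints, are the cobalt process, the umber process, the plum process. That's 3 processes.
With 3 mandatory successors out of 9 processes total, the latest slot for the charcoal process is 9−3 = 6, and it's reachable by doing all non-successors before the charcoal process.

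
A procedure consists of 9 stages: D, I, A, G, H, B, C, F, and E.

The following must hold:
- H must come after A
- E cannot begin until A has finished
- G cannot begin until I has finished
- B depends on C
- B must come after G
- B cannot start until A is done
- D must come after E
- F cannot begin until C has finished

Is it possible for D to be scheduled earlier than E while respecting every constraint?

No

Following E → D, E must precede D in every valid ordering.
Hence D can never be scheduled before E.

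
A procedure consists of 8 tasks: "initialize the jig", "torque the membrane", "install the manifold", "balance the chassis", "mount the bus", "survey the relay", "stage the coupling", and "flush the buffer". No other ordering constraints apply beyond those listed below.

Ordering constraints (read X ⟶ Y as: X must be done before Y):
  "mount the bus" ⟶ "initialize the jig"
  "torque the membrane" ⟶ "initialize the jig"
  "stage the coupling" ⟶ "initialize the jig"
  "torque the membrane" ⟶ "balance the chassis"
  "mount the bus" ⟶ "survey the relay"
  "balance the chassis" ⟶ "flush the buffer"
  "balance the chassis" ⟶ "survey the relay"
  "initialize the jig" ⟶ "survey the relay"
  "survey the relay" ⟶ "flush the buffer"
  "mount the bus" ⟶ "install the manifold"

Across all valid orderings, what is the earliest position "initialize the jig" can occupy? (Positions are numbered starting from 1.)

The tasks that are forced before "initialize the jig", directly or transitively, are "torque the membrane", "mount the bus", "stage the coupling". That's 3 tasks.
With 3 mandatory predecessors, the earliest "initialize the jig" can sit is position 3+1 = 4, and placing just those 3 first achieves it.

4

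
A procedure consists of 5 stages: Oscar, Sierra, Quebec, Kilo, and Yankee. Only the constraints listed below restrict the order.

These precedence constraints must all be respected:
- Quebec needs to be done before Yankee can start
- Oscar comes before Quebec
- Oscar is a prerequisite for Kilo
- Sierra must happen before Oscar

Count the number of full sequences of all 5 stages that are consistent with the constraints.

Only Sierra has no prerequisites, so it must go first.
Counting all ways to extend the partial order to a total order gives 3.

3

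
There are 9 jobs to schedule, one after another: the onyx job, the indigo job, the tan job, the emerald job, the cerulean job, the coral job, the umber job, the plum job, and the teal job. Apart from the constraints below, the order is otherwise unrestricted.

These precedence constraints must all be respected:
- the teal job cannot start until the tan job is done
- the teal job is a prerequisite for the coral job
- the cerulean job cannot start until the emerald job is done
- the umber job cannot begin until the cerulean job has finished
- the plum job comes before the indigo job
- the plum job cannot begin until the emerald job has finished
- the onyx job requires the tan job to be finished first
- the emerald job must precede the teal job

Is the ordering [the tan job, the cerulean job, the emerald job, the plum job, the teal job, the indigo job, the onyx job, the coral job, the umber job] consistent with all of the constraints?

In the proposed order, the cerulean job appears before the emerald job.
That contradicts the constraint that the emerald job must precede the cerulean job.

No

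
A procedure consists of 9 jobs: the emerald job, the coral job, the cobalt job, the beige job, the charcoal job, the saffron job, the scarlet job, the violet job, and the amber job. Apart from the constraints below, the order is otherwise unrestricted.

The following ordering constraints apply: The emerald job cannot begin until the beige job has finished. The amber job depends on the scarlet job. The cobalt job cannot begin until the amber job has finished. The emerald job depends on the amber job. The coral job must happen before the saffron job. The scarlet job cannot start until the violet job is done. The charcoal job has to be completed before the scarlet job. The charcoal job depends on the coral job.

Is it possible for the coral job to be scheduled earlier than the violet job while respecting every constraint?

No chain of constraints runs from the violet job to the coral job, so the violet job is not required to come first.
That means at least one valid schedule has the coral job before the violet job.

Yes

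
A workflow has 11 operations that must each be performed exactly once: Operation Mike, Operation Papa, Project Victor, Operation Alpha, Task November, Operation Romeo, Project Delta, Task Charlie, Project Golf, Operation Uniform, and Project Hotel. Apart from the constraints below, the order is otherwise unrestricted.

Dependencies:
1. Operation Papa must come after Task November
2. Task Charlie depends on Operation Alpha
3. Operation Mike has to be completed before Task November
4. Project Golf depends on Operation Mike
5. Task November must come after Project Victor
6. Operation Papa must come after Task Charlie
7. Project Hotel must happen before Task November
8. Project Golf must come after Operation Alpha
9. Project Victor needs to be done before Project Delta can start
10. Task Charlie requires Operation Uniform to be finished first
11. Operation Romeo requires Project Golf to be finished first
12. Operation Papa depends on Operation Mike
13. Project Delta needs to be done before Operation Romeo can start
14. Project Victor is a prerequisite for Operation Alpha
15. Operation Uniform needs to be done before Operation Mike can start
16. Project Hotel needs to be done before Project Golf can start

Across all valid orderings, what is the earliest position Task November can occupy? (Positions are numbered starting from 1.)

5

Working backwards through the constraints from Task November, its full set of required predecessors is Operation Mike, Project Victor, Operation Uniform, Project Hotel — 4 of them.
So at minimum 4 operations come before Task November, putting Task November no earlier than position 5. That position is achievable by scheduling exactly those predecessors first.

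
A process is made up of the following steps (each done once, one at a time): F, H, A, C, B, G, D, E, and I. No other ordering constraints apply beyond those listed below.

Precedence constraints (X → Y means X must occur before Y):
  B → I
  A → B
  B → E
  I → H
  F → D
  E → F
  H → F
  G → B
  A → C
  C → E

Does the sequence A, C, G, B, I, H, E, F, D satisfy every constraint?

Every stated constraint is respected: C sits at position 2, ahead of E at position 7, and each of the other listed pairs likewise has the predecessor earlier in the sequence.

Yes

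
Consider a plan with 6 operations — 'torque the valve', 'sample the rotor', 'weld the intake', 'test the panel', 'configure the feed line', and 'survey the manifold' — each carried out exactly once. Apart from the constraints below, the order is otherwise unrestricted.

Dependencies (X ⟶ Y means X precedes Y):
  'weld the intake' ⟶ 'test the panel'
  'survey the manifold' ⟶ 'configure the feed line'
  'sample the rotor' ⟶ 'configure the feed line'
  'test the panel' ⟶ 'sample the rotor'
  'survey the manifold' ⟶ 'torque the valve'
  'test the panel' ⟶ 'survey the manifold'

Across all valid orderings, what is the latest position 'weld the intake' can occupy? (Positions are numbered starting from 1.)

Every operation that must follow 'weld the intake' has to come after it. Tracing all chains starting from 'weld the intake', those operations are: 'torque the valve', 'sample the rotor', 'test the panel', 'configure the feed line', 'survey the manifold' — 5 in total.
With 5 mandatory successors out of 6 operations total, the latest slot for 'weld the intake' is 6−5 = 1, and it's reachable by doing all non-successors before 'weld the intake'.

1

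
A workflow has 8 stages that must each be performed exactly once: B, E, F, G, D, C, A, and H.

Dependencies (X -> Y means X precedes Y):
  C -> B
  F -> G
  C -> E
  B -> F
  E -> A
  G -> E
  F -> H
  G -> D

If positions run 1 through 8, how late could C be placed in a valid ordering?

The stages that are forced after C, directly or by a chain of constraints, are B, E, F, G, D, A, H. That's 7 stages.
With 7 mandatory successors out of 8 stages total, the latest slot for C is 8−7 = 1, and it's reachable by doing all non-successors before C.

1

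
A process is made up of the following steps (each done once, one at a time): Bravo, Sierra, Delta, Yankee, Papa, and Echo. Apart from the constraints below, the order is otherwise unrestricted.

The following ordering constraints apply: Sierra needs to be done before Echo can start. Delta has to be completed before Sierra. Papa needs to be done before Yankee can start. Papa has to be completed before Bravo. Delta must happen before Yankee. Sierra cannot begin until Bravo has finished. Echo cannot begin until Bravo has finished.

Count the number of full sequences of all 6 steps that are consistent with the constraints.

11

The steps with no prerequisites are Delta, Papa; any of them can be placed first.
Systematically extending each partial ordering one step at a time and counting, there are 11 complete orderings.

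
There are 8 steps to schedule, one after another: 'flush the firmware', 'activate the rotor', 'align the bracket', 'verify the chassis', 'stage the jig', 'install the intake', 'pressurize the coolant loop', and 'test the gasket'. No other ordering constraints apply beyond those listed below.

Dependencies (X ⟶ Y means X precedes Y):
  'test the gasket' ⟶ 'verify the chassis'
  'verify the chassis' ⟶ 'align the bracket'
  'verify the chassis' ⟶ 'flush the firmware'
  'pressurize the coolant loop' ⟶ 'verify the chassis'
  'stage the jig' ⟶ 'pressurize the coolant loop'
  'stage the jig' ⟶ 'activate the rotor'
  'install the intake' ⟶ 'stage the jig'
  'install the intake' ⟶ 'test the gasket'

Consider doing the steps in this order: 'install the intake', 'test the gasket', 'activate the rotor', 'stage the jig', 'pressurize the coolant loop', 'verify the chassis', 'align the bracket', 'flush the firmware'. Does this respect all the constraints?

No

In the proposed order, 'activate the rotor' appears before 'stage the jig'.
That contradicts the constraint that 'stage the jig' must precede 'activate the rotor'.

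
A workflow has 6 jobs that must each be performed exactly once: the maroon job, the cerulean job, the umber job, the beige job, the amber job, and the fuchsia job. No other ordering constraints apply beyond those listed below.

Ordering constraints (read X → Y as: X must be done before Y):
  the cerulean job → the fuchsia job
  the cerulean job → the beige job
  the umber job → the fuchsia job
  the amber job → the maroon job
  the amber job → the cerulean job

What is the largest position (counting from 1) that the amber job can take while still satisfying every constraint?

Following every chain forward from the amber job, the jobs that must come later are the maroon job, the cerulean job, the beige job, the fuchsia job — 4 of them.
With 4 mandatory successors out of 6 jobs total, the latest slot for the amber job is 6−4 = 2, and it's reachable by doing all non-successors before the amber job.

2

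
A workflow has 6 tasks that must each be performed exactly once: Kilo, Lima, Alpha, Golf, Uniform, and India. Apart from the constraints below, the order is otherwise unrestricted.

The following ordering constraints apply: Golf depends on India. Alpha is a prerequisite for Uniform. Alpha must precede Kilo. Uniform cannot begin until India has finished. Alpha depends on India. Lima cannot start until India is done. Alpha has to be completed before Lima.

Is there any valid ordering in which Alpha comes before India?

Following India → Alpha, India must precede Alpha in every valid ordering.
So no valid ordering can have Alpha before India.

No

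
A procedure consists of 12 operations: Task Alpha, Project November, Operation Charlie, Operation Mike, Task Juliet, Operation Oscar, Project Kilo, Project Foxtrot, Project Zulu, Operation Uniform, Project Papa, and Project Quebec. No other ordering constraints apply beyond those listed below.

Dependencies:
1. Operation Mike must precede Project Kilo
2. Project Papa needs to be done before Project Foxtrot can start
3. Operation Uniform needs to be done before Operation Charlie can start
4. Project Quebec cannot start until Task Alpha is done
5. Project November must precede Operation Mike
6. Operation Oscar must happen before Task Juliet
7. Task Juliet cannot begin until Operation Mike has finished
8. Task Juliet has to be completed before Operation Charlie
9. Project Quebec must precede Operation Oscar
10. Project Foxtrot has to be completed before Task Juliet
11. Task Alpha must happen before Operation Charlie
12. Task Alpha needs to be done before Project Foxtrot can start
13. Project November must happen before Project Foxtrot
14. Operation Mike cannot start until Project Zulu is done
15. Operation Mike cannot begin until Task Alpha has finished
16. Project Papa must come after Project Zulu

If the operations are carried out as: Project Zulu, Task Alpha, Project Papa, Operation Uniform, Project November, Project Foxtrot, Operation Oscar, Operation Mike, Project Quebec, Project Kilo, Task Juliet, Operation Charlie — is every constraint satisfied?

No

The sequence places Operation Oscar ahead of Project Quebec.
Since Project Quebec is required before Operation Oscar, the ordering is invalid.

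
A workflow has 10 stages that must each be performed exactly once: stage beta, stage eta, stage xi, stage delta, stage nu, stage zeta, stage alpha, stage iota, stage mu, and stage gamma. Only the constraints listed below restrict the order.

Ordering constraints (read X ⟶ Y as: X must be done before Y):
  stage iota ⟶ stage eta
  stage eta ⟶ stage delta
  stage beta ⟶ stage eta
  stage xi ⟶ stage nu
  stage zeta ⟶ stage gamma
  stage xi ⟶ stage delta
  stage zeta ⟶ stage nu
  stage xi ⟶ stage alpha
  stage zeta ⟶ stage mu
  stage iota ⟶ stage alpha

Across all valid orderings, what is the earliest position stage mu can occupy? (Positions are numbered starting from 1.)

The only stage forced before stage mu (directly or transitively) is stage zeta.
With 1 mandatory predecessor, the earliest stage mu can sit is position 1+1 = 2, and placing just that one first achieves it.

2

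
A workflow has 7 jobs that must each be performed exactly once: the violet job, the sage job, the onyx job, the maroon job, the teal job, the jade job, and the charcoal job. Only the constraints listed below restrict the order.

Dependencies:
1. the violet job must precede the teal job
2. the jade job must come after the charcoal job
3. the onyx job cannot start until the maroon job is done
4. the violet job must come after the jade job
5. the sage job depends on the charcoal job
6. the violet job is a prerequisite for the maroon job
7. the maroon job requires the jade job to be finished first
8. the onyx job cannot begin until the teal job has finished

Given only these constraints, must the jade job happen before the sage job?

No

The jade job and the sage job are not related by any chain of constraints.
So the jade job can come before the sage job or after — it is not forced.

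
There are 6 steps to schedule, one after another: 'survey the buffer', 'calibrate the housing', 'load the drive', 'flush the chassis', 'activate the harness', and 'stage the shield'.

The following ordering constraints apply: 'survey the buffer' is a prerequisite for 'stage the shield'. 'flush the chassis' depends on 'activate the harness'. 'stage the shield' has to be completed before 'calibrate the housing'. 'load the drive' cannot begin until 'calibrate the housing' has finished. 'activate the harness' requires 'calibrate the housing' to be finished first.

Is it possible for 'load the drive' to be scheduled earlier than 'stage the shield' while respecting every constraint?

Following 'stage the shield' → 'calibrate the housing' → 'load the drive', 'stage the shield' must precede 'load the drive' in every valid ordering.
So no valid ordering can have 'load the drive' before 'stage the shield'.

No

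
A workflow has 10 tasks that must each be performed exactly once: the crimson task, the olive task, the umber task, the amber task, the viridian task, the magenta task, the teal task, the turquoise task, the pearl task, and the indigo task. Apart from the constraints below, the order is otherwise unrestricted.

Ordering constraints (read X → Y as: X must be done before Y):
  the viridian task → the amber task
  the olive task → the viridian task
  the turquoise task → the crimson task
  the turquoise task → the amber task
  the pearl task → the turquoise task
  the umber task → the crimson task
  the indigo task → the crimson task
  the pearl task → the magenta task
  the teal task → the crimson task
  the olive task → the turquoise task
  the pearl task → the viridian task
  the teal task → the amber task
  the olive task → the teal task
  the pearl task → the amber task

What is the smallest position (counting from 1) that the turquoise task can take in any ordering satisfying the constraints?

3

The tasks that are forced before the turquoise task, directly or transitively, are the olive task, the pearl task. That's 2 tasks.
So at minimum 2 tasks come before the turquoise task, putting the turquoise task no earlier than position 3. That position is achievable by scheduling exactly those predecessors first.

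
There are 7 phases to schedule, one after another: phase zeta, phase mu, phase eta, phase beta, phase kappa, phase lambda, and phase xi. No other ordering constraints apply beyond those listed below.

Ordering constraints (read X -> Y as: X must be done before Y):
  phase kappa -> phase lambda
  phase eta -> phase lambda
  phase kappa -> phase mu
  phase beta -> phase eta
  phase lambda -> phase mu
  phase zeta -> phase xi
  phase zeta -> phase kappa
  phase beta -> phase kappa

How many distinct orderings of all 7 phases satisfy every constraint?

26

The phases with no prerequisites are phase zeta, phase beta; any of them can be placed first.
Systematically extending each partial ordering one phase at a time and counting, there are 26 complete orderings.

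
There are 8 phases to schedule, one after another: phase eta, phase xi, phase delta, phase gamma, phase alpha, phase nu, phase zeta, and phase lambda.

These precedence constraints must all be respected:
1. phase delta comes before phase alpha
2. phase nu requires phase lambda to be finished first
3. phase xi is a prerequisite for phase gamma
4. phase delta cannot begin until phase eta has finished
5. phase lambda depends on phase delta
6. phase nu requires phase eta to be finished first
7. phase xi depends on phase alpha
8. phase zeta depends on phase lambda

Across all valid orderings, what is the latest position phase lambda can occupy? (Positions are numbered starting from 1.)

The phases that are forced after phase lambda, directly or by a chain of constraints, are phase nu, phase zeta. That's 2 phases.
With 2 mandatory successors out of 8 phases total, the latest slot for phase lambda is 8−2 = 6, and it's reachable by doing all non-successors before phase lambda.

6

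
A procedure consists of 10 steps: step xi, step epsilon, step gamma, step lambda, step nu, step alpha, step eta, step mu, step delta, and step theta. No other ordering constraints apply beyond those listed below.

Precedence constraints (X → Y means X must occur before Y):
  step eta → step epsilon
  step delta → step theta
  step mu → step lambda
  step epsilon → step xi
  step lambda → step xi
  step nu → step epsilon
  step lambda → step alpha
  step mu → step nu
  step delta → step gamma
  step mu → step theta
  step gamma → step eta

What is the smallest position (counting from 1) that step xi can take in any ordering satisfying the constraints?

8

Every step that must precede step xi has to come before it. Tracing all chains that end at step xi, those steps are: step epsilon, step gamma, step lambda, step nu, step eta, step mu, step delta — 7 in total.
So at minimum 7 steps come before step xi, putting step xi no earlier than position 8. That position is achievable by scheduling exactly those predecessors first.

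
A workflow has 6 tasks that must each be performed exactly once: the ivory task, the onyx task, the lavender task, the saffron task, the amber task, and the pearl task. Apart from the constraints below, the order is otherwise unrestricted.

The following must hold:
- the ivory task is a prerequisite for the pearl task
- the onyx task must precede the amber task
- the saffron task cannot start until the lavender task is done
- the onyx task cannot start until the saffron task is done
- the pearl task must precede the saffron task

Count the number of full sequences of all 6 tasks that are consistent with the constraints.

3

2 tasks have no prerequisites (the ivory task, the lavender task), so any of them could come first.
Systematically extending each partial ordering one task at a time and counting, there are 3 complete orderings.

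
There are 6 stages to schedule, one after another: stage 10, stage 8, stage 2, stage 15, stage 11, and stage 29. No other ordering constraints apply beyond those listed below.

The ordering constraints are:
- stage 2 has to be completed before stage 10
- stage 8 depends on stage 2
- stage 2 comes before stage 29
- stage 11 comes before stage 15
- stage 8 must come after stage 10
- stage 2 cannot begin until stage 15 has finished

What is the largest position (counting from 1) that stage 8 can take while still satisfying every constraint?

Stage 8 has no required successors, so nothing stops it from going last (position 6).

6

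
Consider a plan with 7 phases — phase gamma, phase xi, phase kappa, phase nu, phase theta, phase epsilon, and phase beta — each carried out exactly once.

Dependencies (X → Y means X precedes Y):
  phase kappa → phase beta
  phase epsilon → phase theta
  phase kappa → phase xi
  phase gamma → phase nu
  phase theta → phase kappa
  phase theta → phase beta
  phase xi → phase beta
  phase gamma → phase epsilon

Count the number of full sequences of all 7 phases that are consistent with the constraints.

Only phase gamma has no prerequisites, so it must go first.
Enumerating by repeatedly choosing an available phase (one whose prerequisites are all placed) gives 6 distinct complete orderings.

6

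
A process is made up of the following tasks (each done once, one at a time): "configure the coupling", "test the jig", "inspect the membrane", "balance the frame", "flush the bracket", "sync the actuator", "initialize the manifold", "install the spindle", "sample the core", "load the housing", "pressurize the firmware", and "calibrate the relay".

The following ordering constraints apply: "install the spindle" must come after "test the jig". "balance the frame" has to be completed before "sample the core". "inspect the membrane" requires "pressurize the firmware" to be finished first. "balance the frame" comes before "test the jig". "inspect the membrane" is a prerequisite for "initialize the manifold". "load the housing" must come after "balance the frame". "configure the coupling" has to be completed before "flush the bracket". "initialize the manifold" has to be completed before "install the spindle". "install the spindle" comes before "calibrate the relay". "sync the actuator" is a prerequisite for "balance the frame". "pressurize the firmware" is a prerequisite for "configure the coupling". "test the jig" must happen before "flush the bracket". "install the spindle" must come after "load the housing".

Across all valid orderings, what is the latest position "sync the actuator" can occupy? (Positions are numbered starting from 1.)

The tasks that are forced after "sync the actuator", directly or by a chain of constraints, are "test the jig", "balance the frame", "flush the bracket", "install the spindle", "sample the core", "load the housing", "calibrate the relay". That's 7 tasks.
So at least 7 tasks follow "sync the actuator", putting "sync the actuator" no later than position 5. That position is achievable by scheduling everything else first.

5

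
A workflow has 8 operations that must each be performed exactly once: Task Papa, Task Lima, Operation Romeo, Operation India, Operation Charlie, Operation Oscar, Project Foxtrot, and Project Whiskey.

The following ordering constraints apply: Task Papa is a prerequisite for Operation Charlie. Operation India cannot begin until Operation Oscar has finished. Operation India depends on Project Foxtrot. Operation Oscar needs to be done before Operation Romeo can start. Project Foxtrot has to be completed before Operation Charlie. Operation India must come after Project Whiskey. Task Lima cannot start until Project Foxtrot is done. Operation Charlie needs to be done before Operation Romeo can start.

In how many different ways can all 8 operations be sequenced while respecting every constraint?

The operations with no prerequisites are Task Papa, Operation Oscar, Project Foxtrot, Project Whiskey; any of them can be placed first.
Enumerating by repeatedly choosing an available operation (one whose prerequisites are all placed) gives 677 distinct complete orderings.

677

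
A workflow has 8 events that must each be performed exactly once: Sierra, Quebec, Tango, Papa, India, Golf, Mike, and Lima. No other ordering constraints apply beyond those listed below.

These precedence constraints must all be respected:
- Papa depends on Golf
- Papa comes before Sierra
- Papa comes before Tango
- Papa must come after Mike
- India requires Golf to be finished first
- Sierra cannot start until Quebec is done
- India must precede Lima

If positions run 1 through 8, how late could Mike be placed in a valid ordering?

5

Every event that must follow Mike has to come after it. Tracing all chains starting from Mike, those events are: Sierra, Tango, Papa — 3 in total.
With 3 mandatory successors out of 8 events total, the latest slot for Mike is 8−3 = 5, and it's reachable by doing all non-successors before Mike.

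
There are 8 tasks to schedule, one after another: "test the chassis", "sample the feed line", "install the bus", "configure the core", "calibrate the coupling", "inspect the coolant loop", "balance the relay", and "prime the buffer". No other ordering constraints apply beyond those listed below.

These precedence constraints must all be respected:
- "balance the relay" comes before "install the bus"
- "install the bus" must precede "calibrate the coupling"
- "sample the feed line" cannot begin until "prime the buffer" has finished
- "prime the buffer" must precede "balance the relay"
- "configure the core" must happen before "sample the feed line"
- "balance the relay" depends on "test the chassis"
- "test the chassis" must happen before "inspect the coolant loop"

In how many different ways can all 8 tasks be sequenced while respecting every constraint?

3 tasks have no prerequisites ("test the chassis", "configure the core", "prime the buffer"), so any of them could come first.
Counting all ways to extend the partial order to a total order gives 230.

230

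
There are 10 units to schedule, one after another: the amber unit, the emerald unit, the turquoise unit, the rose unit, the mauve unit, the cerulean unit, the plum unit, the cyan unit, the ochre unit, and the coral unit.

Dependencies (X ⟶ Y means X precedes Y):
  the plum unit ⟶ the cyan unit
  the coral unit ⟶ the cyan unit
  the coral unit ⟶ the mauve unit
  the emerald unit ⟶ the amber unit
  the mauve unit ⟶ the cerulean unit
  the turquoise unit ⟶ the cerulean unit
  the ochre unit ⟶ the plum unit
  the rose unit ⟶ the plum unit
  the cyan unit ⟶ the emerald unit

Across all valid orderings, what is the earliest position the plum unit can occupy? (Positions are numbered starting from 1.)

The units that are forced before the plum unit, directly or transitively, are the rose unit, the ochre unit. That's 2 units.
So at minimum 2 units come before the plum unit, putting the plum unit no earlier than position 3. That position is achievable by scheduling exactly those predecessors first.

3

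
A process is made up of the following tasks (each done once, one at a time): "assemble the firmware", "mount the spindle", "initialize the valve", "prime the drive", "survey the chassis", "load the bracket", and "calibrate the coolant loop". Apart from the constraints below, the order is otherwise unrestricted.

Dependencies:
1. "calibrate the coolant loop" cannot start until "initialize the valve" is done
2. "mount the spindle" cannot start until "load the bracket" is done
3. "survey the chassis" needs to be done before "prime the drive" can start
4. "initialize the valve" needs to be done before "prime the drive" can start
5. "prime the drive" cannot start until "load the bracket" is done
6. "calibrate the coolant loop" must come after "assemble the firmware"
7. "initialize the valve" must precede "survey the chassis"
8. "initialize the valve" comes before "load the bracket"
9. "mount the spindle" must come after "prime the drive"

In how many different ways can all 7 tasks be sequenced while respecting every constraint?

40

The tasks with no prerequisites are "assemble the firmware", "initialize the valve"; any of them can be placed first.
Counting all ways to extend the partial order to a total order gives 40.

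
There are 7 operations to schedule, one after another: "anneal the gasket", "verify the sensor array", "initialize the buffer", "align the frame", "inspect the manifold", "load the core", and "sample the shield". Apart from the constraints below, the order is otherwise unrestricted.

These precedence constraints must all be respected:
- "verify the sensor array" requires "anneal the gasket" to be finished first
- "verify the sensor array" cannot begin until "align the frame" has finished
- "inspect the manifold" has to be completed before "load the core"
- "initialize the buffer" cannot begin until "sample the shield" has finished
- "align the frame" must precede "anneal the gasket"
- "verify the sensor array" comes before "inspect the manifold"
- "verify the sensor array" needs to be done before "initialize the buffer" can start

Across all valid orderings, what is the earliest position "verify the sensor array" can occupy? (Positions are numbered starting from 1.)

Every operation that must precede "verify the sensor array" has to come before it. Tracing all chains that end at "verify the sensor array", those operations are: "anneal the gasket", "align the frame" — 2 in total.
With 2 mandatory predecessors, the earliest "verify the sensor array" can sit is position 2+1 = 3, and placing just those 2 first achieves it.

3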